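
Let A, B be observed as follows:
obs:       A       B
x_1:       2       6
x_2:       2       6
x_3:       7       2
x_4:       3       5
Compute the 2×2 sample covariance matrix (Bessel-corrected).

Step 1 — column means:
  mean(A) = (2 + 2 + 7 + 3) / 4 = 14/4 = 3.5
  mean(B) = (6 + 6 + 2 + 5) / 4 = 19/4 = 4.75

Step 2 — sample covariance S[i,j] = (1/(n-1)) · Σ_k (x_{k,i} - mean_i) · (x_{k,j} - mean_j), with n-1 = 3.
  S[A,A] = ((-1.5)·(-1.5) + (-1.5)·(-1.5) + (3.5)·(3.5) + (-0.5)·(-0.5)) / 3 = 17/3 = 5.6667
  S[A,B] = ((-1.5)·(1.25) + (-1.5)·(1.25) + (3.5)·(-2.75) + (-0.5)·(0.25)) / 3 = -13.5/3 = -4.5
  S[B,B] = ((1.25)·(1.25) + (1.25)·(1.25) + (-2.75)·(-2.75) + (0.25)·(0.25)) / 3 = 10.75/3 = 3.5833

S is symmetric (S[j,i] = S[i,j]). Assembling:

S = [[5.6667, -4.5],
 [-4.5, 3.5833]]


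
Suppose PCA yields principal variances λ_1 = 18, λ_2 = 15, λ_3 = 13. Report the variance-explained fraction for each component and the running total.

Step 1 — total variance = trace(Sigma) = Σ λ_i = 18 + 15 + 13 = 46.

Step 2 — fraction explained by component i = λ_i / Σ λ:
  PC1: 18/46 = 0.3913
  PC2: 15/46 = 0.3261
  PC3: 13/46 = 0.2826

Step 3 — cumulative fraction after k components = (λ_1 + ... + λ_k) / Σ λ:
  k = 1: 18/46 = 0.3913
  k = 2: (18 + 15)/46 = 33/46 = 0.7174
  k = 3: (18 + 15 + 13)/46 = 46/46 = 1

Summary (fraction, with percent):

explained: PC1 0.3913 (39.13%), PC2 0.3261 (32.61%), PC3 0.2826 (28.26%);  cumulative: 0.3913, 0.7174, 1


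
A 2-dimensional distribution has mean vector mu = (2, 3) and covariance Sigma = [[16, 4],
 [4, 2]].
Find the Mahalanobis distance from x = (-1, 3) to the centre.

Step 1 — centre the observation: (x - mu) = (-3, 0).

Step 2 — invert Sigma. det(Sigma) = 16·2 - (4)² = 16.
  Sigma^{-1} = (1/det) · [[d, -b], [-b, a]] = [[0.125, -0.25],
 [-0.25, 1]].

Step 3 — form the quadratic (x - mu)^T · Sigma^{-1} · (x - mu):
  Sigma^{-1} · (x - mu) = (-0.375, 0.75).
  (x - mu)^T · [Sigma^{-1} · (x - mu)] = (-3)·(-0.375) + (0)·(0.75) = 1.125.

Step 4 — take square root: d = √(1.125) ≈ 1.0607.

d(x, mu) = √(1.125) ≈ 1.0607


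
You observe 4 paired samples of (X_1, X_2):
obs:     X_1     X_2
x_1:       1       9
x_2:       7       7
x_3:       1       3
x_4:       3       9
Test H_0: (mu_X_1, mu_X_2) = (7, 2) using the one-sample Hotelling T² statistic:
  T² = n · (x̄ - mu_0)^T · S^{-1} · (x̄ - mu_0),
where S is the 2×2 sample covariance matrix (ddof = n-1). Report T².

Step 1 — sample mean vector:
  mean(X_1) = (1 + 7 + 1 + 3) / 4 = 12/4 = 3
  mean(X_2) = (9 + 7 + 3 + 9) / 4 = 28/4 = 7
  x̄ = (3, 7),  deviation x̄ - mu_0 = (3, 7) - (7, 2) = (-4, 5).

Step 2 — sample covariance matrix, S[i,j] = (1/(n-1)) · Σ_k (x_{k,i} - mean_i) · (x_{k,j} - mean_j), divisor n-1 = 3:
  S[X_1,X_1] = ((-2)·(-2) + (4)·(4) + (-2)·(-2) + (0)·(0)) / 3 = 24/3 = 8
  S[X_1,X_2] = ((-2)·(2) + (4)·(0) + (-2)·(-4) + (0)·(2)) / 3 = 4/3 = 1.3333
  S[X_2,X_2] = ((2)·(2) + (0)·(0) + (-4)·(-4) + (2)·(2)) / 3 = 24/3 = 8
  S = [[8, 1.3333],
 [1.3333, 8]].

Step 3 — invert S. det(S) = 8·8 - (1.3333)² = 62.2222.
  S^{-1} = (1/det) · [[d, -b], [-b, a]] = [[0.1286, -0.0214],
 [-0.0214, 0.1286]].

Step 4 — quadratic form (x̄ - mu_0)^T · S^{-1} · (x̄ - mu_0):
  S^{-1} · (x̄ - mu_0) = (-0.6214, 0.7286),
  (x̄ - mu_0)^T · [...] = (-4)·(-0.6214) + (5)·(0.7286) = 6.1286.

Step 5 — scale by n: T² = 4 · 6.1286 = 24.5143.

T² ≈ 24.5143


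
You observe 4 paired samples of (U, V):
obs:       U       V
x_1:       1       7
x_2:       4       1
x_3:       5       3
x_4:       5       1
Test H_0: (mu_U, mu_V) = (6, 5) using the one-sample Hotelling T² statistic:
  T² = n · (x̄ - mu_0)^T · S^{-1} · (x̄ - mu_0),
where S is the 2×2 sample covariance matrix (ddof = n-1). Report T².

Step 1 — sample mean vector:
  mean(U) = (1 + 4 + 5 + 5) / 4 = 15/4 = 3.75
  mean(V) = (7 + 1 + 3 + 1) / 4 = 12/4 = 3
  x̄ = (3.75, 3),  deviation x̄ - mu_0 = (3.75, 3) - (6, 5) = (-2.25, -2).

Step 2 — sample covariance matrix, S[i,j] = (1/(n-1)) · Σ_k (x_{k,i} - mean_i) · (x_{k,j} - mean_j), divisor n-1 = 3:
  S[U,U] = ((-2.75)·(-2.75) + (0.25)·(0.25) + (1.25)·(1.25) + (1.25)·(1.25)) / 3 = 10.75/3 = 3.5833
  S[U,V] = ((-2.75)·(4) + (0.25)·(-2) + (1.25)·(0) + (1.25)·(-2)) / 3 = -14/3 = -4.6667
  S[V,V] = ((4)·(4) + (-2)·(-2) + (0)·(0) + (-2)·(-2)) / 3 = 24/3 = 8
  S = [[3.5833, -4.6667],
 [-4.6667, 8]].

Step 3 — invert S. det(S) = 3.5833·8 - (-4.6667)² = 6.8889.
  S^{-1} = (1/det) · [[d, -b], [-b, a]] = [[1.1613, 0.6774],
 [0.6774, 0.5202]].

Step 4 — quadratic form (x̄ - mu_0)^T · S^{-1} · (x̄ - mu_0):
  S^{-1} · (x̄ - mu_0) = (-3.9677, -2.5645),
  (x̄ - mu_0)^T · [...] = (-2.25)·(-3.9677) + (-2)·(-2.5645) = 14.0565.

Step 5 — scale by n: T² = 4 · 14.0565 = 56.2258.

T² ≈ 56.2258


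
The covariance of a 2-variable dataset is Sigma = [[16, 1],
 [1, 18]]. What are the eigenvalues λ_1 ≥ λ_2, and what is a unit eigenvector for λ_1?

Step 1 — characteristic polynomial of 2×2 Sigma:
  det(Sigma - λI) = λ² - trace · λ + det = 0.
  trace = 16 + 18 = 34, det = 16·18 - (1)² = 287.
Step 2 — discriminant:
  Δ = trace² - 4·det = 1156 - 1148 = 8.
Step 3 — eigenvalues:
  λ = (trace ± √Δ)/2 = (34 ± 2.8284)/2,
  λ_1 = 18.4142,  λ_2 = 15.5858.

Step 4 — unit eigenvector for λ_1: solve (Sigma - λ_1 I)v = 0. First row:
  (16 - 18.4142)·v_x + (1)·v_y = 0, i.e. (-2.4142)·v_x + (1)·v_y = 0,
  so v ∝ (b, λ_1 - a) = (1, 2.4142) = u.
  ||u|| = √((1)² + (2.4142)²) = √(6.8284) ≈ 2.6131,
  v_1 = u/||u|| ≈ (0.3827, 0.9239) (||v_1|| = 1).

λ_1 = 18.4142,  λ_2 = 15.5858;  v_1 ≈ (0.3827, 0.9239)


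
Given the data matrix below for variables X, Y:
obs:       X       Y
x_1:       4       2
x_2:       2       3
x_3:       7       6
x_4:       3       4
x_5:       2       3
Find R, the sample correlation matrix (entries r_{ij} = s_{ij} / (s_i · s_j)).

Step 1 — column means:
  mean(X) = (4 + 2 + 7 + 3 + 2) / 5 = 18/5 = 3.6
  mean(Y) = (2 + 3 + 6 + 4 + 3) / 5 = 18/5 = 3.6

Step 2 — sample variances and covariances s[i,j] = (1/(n-1)) · Σ_k (x_{k,i} - mean_i) · (x_{k,j} - mean_j), with n-1 = 4:
  s[X,X] = ((0.4)·(0.4) + (-1.6)·(-1.6) + (3.4)·(3.4) + (-0.6)·(-0.6) + (-1.6)·(-1.6)) / 4 = 17.2/4 = 4.3
  s[X,Y] = ((0.4)·(-1.6) + (-1.6)·(-0.6) + (3.4)·(2.4) + (-0.6)·(0.4) + (-1.6)·(-0.6)) / 4 = 9.2/4 = 2.3
  s[Y,Y] = ((-1.6)·(-1.6) + (-0.6)·(-0.6) + (2.4)·(2.4) + (0.4)·(0.4) + (-0.6)·(-0.6)) / 4 = 9.2/4 = 2.3
  Sample standard deviations s_i = √(s[i,i]):
  s(X) = √(4.3) = 2.0736
  s(Y) = √(2.3) = 1.5166

Step 3 — r_{ij} = s_{ij} / (s_i · s_j):
  r[X,X] = 1 (diagonal).
  r[X,Y] = 2.3 / (2.0736 · 1.5166) = 2.3 / 3.1448 = 0.7314
  r[Y,Y] = 1 (diagonal).

R is symmetric with unit diagonal. Assembling:

R = [[1, 0.7314],
 [0.7314, 1]]


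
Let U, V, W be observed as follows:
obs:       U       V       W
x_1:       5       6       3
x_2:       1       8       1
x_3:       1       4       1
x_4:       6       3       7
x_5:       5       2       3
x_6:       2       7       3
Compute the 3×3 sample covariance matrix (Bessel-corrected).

Step 1 — column means:
  mean(U) = (5 + 1 + 1 + 6 + 5 + 2) / 6 = 20/6 = 3.3333
  mean(V) = (6 + 8 + 4 + 3 + 2 + 7) / 6 = 30/6 = 5
  mean(W) = (3 + 1 + 1 + 7 + 3 + 3) / 6 = 18/6 = 3

Step 2 — sample covariance S[i,j] = (1/(n-1)) · Σ_k (x_{k,i} - mean_i) · (x_{k,j} - mean_j), with n-1 = 5.
  S[U,U] = ((1.6667)·(1.6667) + (-2.3333)·(-2.3333) + (-2.3333)·(-2.3333) + (2.6667)·(2.6667) + (1.6667)·(1.6667) + (-1.3333)·(-1.3333)) / 5 = 25.3333/5 = 5.0667
  S[U,V] = ((1.6667)·(1) + (-2.3333)·(3) + (-2.3333)·(-1) + (2.6667)·(-2) + (1.6667)·(-3) + (-1.3333)·(2)) / 5 = -16/5 = -3.2
  S[U,W] = ((1.6667)·(0) + (-2.3333)·(-2) + (-2.3333)·(-2) + (2.6667)·(4) + (1.6667)·(0) + (-1.3333)·(0)) / 5 = 20/5 = 4
  S[V,V] = ((1)·(1) + (3)·(3) + (-1)·(-1) + (-2)·(-2) + (-3)·(-3) + (2)·(2)) / 5 = 28/5 = 5.6
  S[V,W] = ((1)·(0) + (3)·(-2) + (-1)·(-2) + (-2)·(4) + (-3)·(0) + (2)·(0)) / 5 = -12/5 = -2.4
  S[W,W] = ((0)·(0) + (-2)·(-2) + (-2)·(-2) + (4)·(4) + (0)·(0) + (0)·(0)) / 5 = 24/5 = 4.8

S is symmetric (S[j,i] = S[i,j]). Assembling:

S = [[5.0667, -3.2, 4],
 [-3.2, 5.6, -2.4],
 [4, -2.4, 4.8]]


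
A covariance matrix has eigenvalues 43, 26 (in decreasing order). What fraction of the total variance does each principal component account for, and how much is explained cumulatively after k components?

Step 1 — total variance = trace(Sigma) = Σ λ_i = 43 + 26 = 69.

Step 2 — fraction explained by component i = λ_i / Σ λ:
  PC1: 43/69 = 0.6232
  PC2: 26/69 = 0.3768

Step 3 — cumulative fraction after k components = (λ_1 + ... + λ_k) / Σ λ:
  k = 1: 43/69 = 0.6232
  k = 2: (43 + 26)/69 = 69/69 = 1

Summary (fraction, with percent):

explained: PC1 0.6232 (62.32%), PC2 0.3768 (37.68%);  cumulative: 0.6232, 1


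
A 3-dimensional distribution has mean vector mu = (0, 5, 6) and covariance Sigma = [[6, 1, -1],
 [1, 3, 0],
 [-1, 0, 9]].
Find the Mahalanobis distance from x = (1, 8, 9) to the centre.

Step 1 — centre the observation: (x - mu) = (1, 3, 3).

Step 2 — invert Sigma (cofactor / det for 3×3, or solve directly):
  Sigma^{-1} = [[0.18, -0.06, 0.02],
 [-0.06, 0.3533, -0.0067],
 [0.02, -0.0067, 0.1133]].

Step 3 — form the quadratic (x - mu)^T · Sigma^{-1} · (x - mu):
  Sigma^{-1} · (x - mu) = (0.06, 0.98, 0.34).
  (x - mu)^T · [Sigma^{-1} · (x - mu)] = (1)·(0.06) + (3)·(0.98) + (3)·(0.34) = 4.02.

Step 4 — take square root: d = √(4.02) ≈ 2.005.

d(x, mu) = √(4.02) ≈ 2.005


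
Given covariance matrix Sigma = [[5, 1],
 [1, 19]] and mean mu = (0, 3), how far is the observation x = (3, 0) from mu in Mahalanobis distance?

Step 1 — centre the observation: (x - mu) = (3, -3).

Step 2 — invert Sigma. det(Sigma) = 5·19 - (1)² = 94.
  Sigma^{-1} = (1/det) · [[d, -b], [-b, a]] = [[0.2021, -0.0106],
 [-0.0106, 0.0532]].

Step 3 — form the quadratic (x - mu)^T · Sigma^{-1} · (x - mu):
  Sigma^{-1} · (x - mu) = (0.6383, -0.1915).
  (x - mu)^T · [Sigma^{-1} · (x - mu)] = (3)·(0.6383) + (-3)·(-0.1915) = 2.4894.

Step 4 — take square root: d = √(2.4894) ≈ 1.5778.

d(x, mu) = √(2.4894) ≈ 1.5778


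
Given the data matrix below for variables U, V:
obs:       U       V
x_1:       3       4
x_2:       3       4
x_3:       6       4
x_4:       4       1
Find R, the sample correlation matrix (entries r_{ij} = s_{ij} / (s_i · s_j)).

Step 1 — column means:
  mean(U) = (3 + 3 + 6 + 4) / 4 = 16/4 = 4
  mean(V) = (4 + 4 + 4 + 1) / 4 = 13/4 = 3.25

Step 2 — sample variances and covariances s[i,j] = (1/(n-1)) · Σ_k (x_{k,i} - mean_i) · (x_{k,j} - mean_j), with n-1 = 3:
  s[U,U] = ((-1)·(-1) + (-1)·(-1) + (2)·(2) + (0)·(0)) / 3 = 6/3 = 2
  s[U,V] = ((-1)·(0.75) + (-1)·(0.75) + (2)·(0.75) + (0)·(-2.25)) / 3 = 0/3 = 0
  s[V,V] = ((0.75)·(0.75) + (0.75)·(0.75) + (0.75)·(0.75) + (-2.25)·(-2.25)) / 3 = 6.75/3 = 2.25
  Sample standard deviations s_i = √(s[i,i]):
  s(U) = √(2) = 1.4142
  s(V) = √(2.25) = 1.5

Step 3 — r_{ij} = s_{ij} / (s_i · s_j):
  r[U,U] = 1 (diagonal).
  r[U,V] = 0 / (1.4142 · 1.5) = 0 / 2.1213 = 0
  r[V,V] = 1 (diagonal).

R is symmetric with unit diagonal. Assembling:

R = [[1, 0],
 [0, 1]]


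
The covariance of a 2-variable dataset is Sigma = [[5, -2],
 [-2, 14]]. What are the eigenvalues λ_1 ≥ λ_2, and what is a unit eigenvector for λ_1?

Step 1 — characteristic polynomial of 2×2 Sigma:
  det(Sigma - λI) = λ² - trace · λ + det = 0.
  trace = 5 + 14 = 19, det = 5·14 - (-2)² = 66.
Step 2 — discriminant:
  Δ = trace² - 4·det = 361 - 264 = 97.
Step 3 — eigenvalues:
  λ = (trace ± √Δ)/2 = (19 ± 9.8489)/2,
  λ_1 = 14.4244,  λ_2 = 4.5756.

Step 4 — unit eigenvector for λ_1: solve (Sigma - λ_1 I)v = 0. First row:
  (5 - 14.4244)·v_x + (-2)·v_y = 0, i.e. (-9.4244)·v_x + (-2)·v_y = 0,
  so v ∝ (b, λ_1 - a) = (-2, 9.4244); multiply by -1 so the first entry is positive: u = (2, -9.4244).
  ||u|| = √((2)² + (-9.4244)²) = √(92.8199) ≈ 9.6343,
  v_1 = u/||u|| ≈ (0.2076, -0.9782) (||v_1|| = 1).

λ_1 = 14.4244,  λ_2 = 4.5756;  v_1 ≈ (0.2076, -0.9782)


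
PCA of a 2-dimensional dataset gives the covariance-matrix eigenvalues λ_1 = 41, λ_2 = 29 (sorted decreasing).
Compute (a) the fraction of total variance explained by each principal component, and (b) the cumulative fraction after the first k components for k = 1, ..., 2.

Step 1 — total variance = trace(Sigma) = Σ λ_i = 41 + 29 = 70.

Step 2 — fraction explained by component i = λ_i / Σ λ:
  PC1: 41/70 = 0.5857
  PC2: 29/70 = 0.4143

Step 3 — cumulative fraction after k components = (λ_1 + ... + λ_k) / Σ λ:
  k = 1: 41/70 = 0.5857
  k = 2: (41 + 29)/70 = 70/70 = 1

Summary (fraction, with percent):

explained: PC1 0.5857 (58.57%), PC2 0.4143 (41.43%);  cumulative: 0.5857, 1


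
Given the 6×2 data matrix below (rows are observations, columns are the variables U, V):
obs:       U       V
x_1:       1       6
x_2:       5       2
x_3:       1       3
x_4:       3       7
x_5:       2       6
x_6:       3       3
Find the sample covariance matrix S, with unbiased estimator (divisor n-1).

Step 1 — column means:
  mean(U) = (1 + 5 + 1 + 3 + 2 + 3) / 6 = 15/6 = 2.5
  mean(V) = (6 + 2 + 3 + 7 + 6 + 3) / 6 = 27/6 = 4.5

Step 2 — sample covariance S[i,j] = (1/(n-1)) · Σ_k (x_{k,i} - mean_i) · (x_{k,j} - mean_j), with n-1 = 5.
  S[U,U] = ((-1.5)·(-1.5) + (2.5)·(2.5) + (-1.5)·(-1.5) + (0.5)·(0.5) + (-0.5)·(-0.5) + (0.5)·(0.5)) / 5 = 11.5/5 = 2.3
  S[U,V] = ((-1.5)·(1.5) + (2.5)·(-2.5) + (-1.5)·(-1.5) + (0.5)·(2.5) + (-0.5)·(1.5) + (0.5)·(-1.5)) / 5 = -6.5/5 = -1.3
  S[V,V] = ((1.5)·(1.5) + (-2.5)·(-2.5) + (-1.5)·(-1.5) + (2.5)·(2.5) + (1.5)·(1.5) + (-1.5)·(-1.5)) / 5 = 21.5/5 = 4.3

S is symmetric (S[j,i] = S[i,j]). Assembling:

S = [[2.3, -1.3],
 [-1.3, 4.3]]


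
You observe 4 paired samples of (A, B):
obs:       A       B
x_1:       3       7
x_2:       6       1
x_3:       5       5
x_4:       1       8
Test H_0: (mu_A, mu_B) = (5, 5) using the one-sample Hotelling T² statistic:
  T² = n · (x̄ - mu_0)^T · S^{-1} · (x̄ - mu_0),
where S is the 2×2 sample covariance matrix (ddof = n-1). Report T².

Step 1 — sample mean vector:
  mean(A) = (3 + 6 + 5 + 1) / 4 = 15/4 = 3.75
  mean(B) = (7 + 1 + 5 + 8) / 4 = 21/4 = 5.25
  x̄ = (3.75, 5.25),  deviation x̄ - mu_0 = (3.75, 5.25) - (5, 5) = (-1.25, 0.25).

Step 2 — sample covariance matrix, S[i,j] = (1/(n-1)) · Σ_k (x_{k,i} - mean_i) · (x_{k,j} - mean_j), divisor n-1 = 3:
  S[A,A] = ((-0.75)·(-0.75) + (2.25)·(2.25) + (1.25)·(1.25) + (-2.75)·(-2.75)) / 3 = 14.75/3 = 4.9167
  S[A,B] = ((-0.75)·(1.75) + (2.25)·(-4.25) + (1.25)·(-0.25) + (-2.75)·(2.75)) / 3 = -18.75/3 = -6.25
  S[B,B] = ((1.75)·(1.75) + (-4.25)·(-4.25) + (-0.25)·(-0.25) + (2.75)·(2.75)) / 3 = 28.75/3 = 9.5833
  S = [[4.9167, -6.25],
 [-6.25, 9.5833]].

Step 3 — invert S. det(S) = 4.9167·9.5833 - (-6.25)² = 8.0556.
  S^{-1} = (1/det) · [[d, -b], [-b, a]] = [[1.1897, 0.7759],
 [0.7759, 0.6103]].

Step 4 — quadratic form (x̄ - mu_0)^T · S^{-1} · (x̄ - mu_0):
  S^{-1} · (x̄ - mu_0) = (-1.2931, -0.8172),
  (x̄ - mu_0)^T · [...] = (-1.25)·(-1.2931) + (0.25)·(-0.8172) = 1.4121.

Step 5 — scale by n: T² = 4 · 1.4121 = 5.6483.

T² ≈ 5.6483


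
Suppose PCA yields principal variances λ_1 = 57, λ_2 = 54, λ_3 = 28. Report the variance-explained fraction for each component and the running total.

Step 1 — total variance = trace(Sigma) = Σ λ_i = 57 + 54 + 28 = 139.

Step 2 — fraction explained by component i = λ_i / Σ λ:
  PC1: 57/139 = 0.4101
  PC2: 54/139 = 0.3885
  PC3: 28/139 = 0.2014

Step 3 — cumulative fraction after k components = (λ_1 + ... + λ_k) / Σ λ:
  k = 1: 57/139 = 0.4101
  k = 2: (57 + 54)/139 = 111/139 = 0.7986
  k = 3: (57 + 54 + 28)/139 = 139/139 = 1

Summary (fraction, with percent):

explained: PC1 0.4101 (41.01%), PC2 0.3885 (38.85%), PC3 0.2014 (20.14%);  cumulative: 0.4101, 0.7986, 1


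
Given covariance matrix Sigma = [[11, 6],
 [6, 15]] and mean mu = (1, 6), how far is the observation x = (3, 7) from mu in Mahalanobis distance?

Step 1 — centre the observation: (x - mu) = (2, 1).

Step 2 — invert Sigma. det(Sigma) = 11·15 - (6)² = 129.
  Sigma^{-1} = (1/det) · [[d, -b], [-b, a]] = [[0.1163, -0.0465],
 [-0.0465, 0.0853]].

Step 3 — form the quadratic (x - mu)^T · Sigma^{-1} · (x - mu):
  Sigma^{-1} · (x - mu) = (0.186, -0.0078).
  (x - mu)^T · [Sigma^{-1} · (x - mu)] = (2)·(0.186) + (1)·(-0.0078) = 0.3643.

Step 4 — take square root: d = √(0.3643) ≈ 0.6036.

d(x, mu) = √(0.3643) ≈ 0.6036


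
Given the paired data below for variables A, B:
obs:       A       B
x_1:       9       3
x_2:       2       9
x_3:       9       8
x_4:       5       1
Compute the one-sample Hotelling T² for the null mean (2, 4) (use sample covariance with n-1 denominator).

Step 1 — sample mean vector:
  mean(A) = (9 + 2 + 9 + 5) / 4 = 25/4 = 6.25
  mean(B) = (3 + 9 + 8 + 1) / 4 = 21/4 = 5.25
  x̄ = (6.25, 5.25),  deviation x̄ - mu_0 = (6.25, 5.25) - (2, 4) = (4.25, 1.25).

Step 2 — sample covariance matrix, S[i,j] = (1/(n-1)) · Σ_k (x_{k,i} - mean_i) · (x_{k,j} - mean_j), divisor n-1 = 3:
  S[A,A] = ((2.75)·(2.75) + (-4.25)·(-4.25) + (2.75)·(2.75) + (-1.25)·(-1.25)) / 3 = 34.75/3 = 11.5833
  S[A,B] = ((2.75)·(-2.25) + (-4.25)·(3.75) + (2.75)·(2.75) + (-1.25)·(-4.25)) / 3 = -9.25/3 = -3.0833
  S[B,B] = ((-2.25)·(-2.25) + (3.75)·(3.75) + (2.75)·(2.75) + (-4.25)·(-4.25)) / 3 = 44.75/3 = 14.9167
  S = [[11.5833, -3.0833],
 [-3.0833, 14.9167]].

Step 3 — invert S. det(S) = 11.5833·14.9167 - (-3.0833)² = 163.2778.
  S^{-1} = (1/det) · [[d, -b], [-b, a]] = [[0.0914, 0.0189],
 [0.0189, 0.0709]].

Step 4 — quadratic form (x̄ - mu_0)^T · S^{-1} · (x̄ - mu_0):
  S^{-1} · (x̄ - mu_0) = (0.4119, 0.1689),
  (x̄ - mu_0)^T · [...] = (4.25)·(0.4119) + (1.25)·(0.1689) = 1.9616.

Step 5 — scale by n: T² = 4 · 1.9616 = 7.8465.

T² ≈ 7.8465


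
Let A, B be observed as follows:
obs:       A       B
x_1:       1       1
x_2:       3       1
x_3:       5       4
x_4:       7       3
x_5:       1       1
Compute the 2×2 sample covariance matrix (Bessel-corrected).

Step 1 — column means:
  mean(A) = (1 + 3 + 5 + 7 + 1) / 5 = 17/5 = 3.4
  mean(B) = (1 + 1 + 4 + 3 + 1) / 5 = 10/5 = 2

Step 2 — sample covariance S[i,j] = (1/(n-1)) · Σ_k (x_{k,i} - mean_i) · (x_{k,j} - mean_j), with n-1 = 4.
  S[A,A] = ((-2.4)·(-2.4) + (-0.4)·(-0.4) + (1.6)·(1.6) + (3.6)·(3.6) + (-2.4)·(-2.4)) / 4 = 27.2/4 = 6.8
  S[A,B] = ((-2.4)·(-1) + (-0.4)·(-1) + (1.6)·(2) + (3.6)·(1) + (-2.4)·(-1)) / 4 = 12/4 = 3
  S[B,B] = ((-1)·(-1) + (-1)·(-1) + (2)·(2) + (1)·(1) + (-1)·(-1)) / 4 = 8/4 = 2

S is symmetric (S[j,i] = S[i,j]). Assembling:

S = [[6.8, 3],
 [3, 2]]


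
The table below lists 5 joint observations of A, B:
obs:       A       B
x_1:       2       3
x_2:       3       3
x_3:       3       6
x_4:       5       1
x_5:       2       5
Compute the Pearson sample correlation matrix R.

Step 1 — column means:
  mean(A) = (2 + 3 + 3 + 5 + 2) / 5 = 15/5 = 3
  mean(B) = (3 + 3 + 6 + 1 + 5) / 5 = 18/5 = 3.6

Step 2 — sample variances and covariances s[i,j] = (1/(n-1)) · Σ_k (x_{k,i} - mean_i) · (x_{k,j} - mean_j), with n-1 = 4:
  s[A,A] = ((-1)·(-1) + (0)·(0) + (0)·(0) + (2)·(2) + (-1)·(-1)) / 4 = 6/4 = 1.5
  s[A,B] = ((-1)·(-0.6) + (0)·(-0.6) + (0)·(2.4) + (2)·(-2.6) + (-1)·(1.4)) / 4 = -6/4 = -1.5
  s[B,B] = ((-0.6)·(-0.6) + (-0.6)·(-0.6) + (2.4)·(2.4) + (-2.6)·(-2.6) + (1.4)·(1.4)) / 4 = 15.2/4 = 3.8
  Sample standard deviations s_i = √(s[i,i]):
  s(A) = √(1.5) = 1.2247
  s(B) = √(3.8) = 1.9494

Step 3 — r_{ij} = s_{ij} / (s_i · s_j):
  r[A,A] = 1 (diagonal).
  r[A,B] = -1.5 / (1.2247 · 1.9494) = -1.5 / 2.3875 = -0.6283
  r[B,B] = 1 (diagonal).

R is symmetric with unit diagonal. Assembling:

R = [[1, -0.6283],
 [-0.6283, 1]]


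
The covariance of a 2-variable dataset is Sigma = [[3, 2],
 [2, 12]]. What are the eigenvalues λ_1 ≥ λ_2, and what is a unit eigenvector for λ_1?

Step 1 — characteristic polynomial of 2×2 Sigma:
  det(Sigma - λI) = λ² - trace · λ + det = 0.
  trace = 3 + 12 = 15, det = 3·12 - (2)² = 32.
Step 2 — discriminant:
  Δ = trace² - 4·det = 225 - 128 = 97.
Step 3 — eigenvalues:
  λ = (trace ± √Δ)/2 = (15 ± 9.8489)/2,
  λ_1 = 12.4244,  λ_2 = 2.5756.

Step 4 — unit eigenvector for λ_1: solve (Sigma - λ_1 I)v = 0. First row:
  (3 - 12.4244)·v_x + (2)·v_y = 0, i.e. (-9.4244)·v_x + (2)·v_y = 0,
  so v ∝ (b, λ_1 - a) = (2, 9.4244) = u.
  ||u|| = √((2)² + (9.4244)²) = √(92.8199) ≈ 9.6343,
  v_1 = u/||u|| ≈ (0.2076, 0.9782) (||v_1|| = 1).

λ_1 = 12.4244,  λ_2 = 2.5756;  v_1 ≈ (0.2076, 0.9782)


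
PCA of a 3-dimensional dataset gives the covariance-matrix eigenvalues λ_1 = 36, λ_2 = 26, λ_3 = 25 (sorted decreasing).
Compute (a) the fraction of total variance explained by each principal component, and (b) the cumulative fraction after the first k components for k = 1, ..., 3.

Step 1 — total variance = trace(Sigma) = Σ λ_i = 36 + 26 + 25 = 87.

Step 2 — fraction explained by component i = λ_i / Σ λ:
  PC1: 36/87 = 0.4138
  PC2: 26/87 = 0.2989
  PC3: 25/87 = 0.2874

Step 3 — cumulative fraction after k components = (λ_1 + ... + λ_k) / Σ λ:
  k = 1: 36/87 = 0.4138
  k = 2: (36 + 26)/87 = 62/87 = 0.7126
  k = 3: (36 + 26 + 25)/87 = 87/87 = 1

Summary (fraction, with percent):

explained: PC1 0.4138 (41.38%), PC2 0.2989 (29.89%), PC3 0.2874 (28.74%);  cumulative: 0.4138, 0.7126, 1


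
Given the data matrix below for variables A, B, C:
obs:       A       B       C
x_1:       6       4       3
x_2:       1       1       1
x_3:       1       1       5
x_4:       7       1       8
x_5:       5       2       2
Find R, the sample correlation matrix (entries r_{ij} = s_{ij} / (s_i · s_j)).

Step 1 — column means:
  mean(A) = (6 + 1 + 1 + 7 + 5) / 5 = 20/5 = 4
  mean(B) = (4 + 1 + 1 + 1 + 2) / 5 = 9/5 = 1.8
  mean(C) = (3 + 1 + 5 + 8 + 2) / 5 = 19/5 = 3.8

Step 2 — sample variances and covariances s[i,j] = (1/(n-1)) · Σ_k (x_{k,i} - mean_i) · (x_{k,j} - mean_j), with n-1 = 4:
  s[A,A] = ((2)·(2) + (-3)·(-3) + (-3)·(-3) + (3)·(3) + (1)·(1)) / 4 = 32/4 = 8
  s[A,B] = ((2)·(2.2) + (-3)·(-0.8) + (-3)·(-0.8) + (3)·(-0.8) + (1)·(0.2)) / 4 = 7/4 = 1.75
  s[A,C] = ((2)·(-0.8) + (-3)·(-2.8) + (-3)·(1.2) + (3)·(4.2) + (1)·(-1.8)) / 4 = 14/4 = 3.5
  s[B,B] = ((2.2)·(2.2) + (-0.8)·(-0.8) + (-0.8)·(-0.8) + (-0.8)·(-0.8) + (0.2)·(0.2)) / 4 = 6.8/4 = 1.7
  s[B,C] = ((2.2)·(-0.8) + (-0.8)·(-2.8) + (-0.8)·(1.2) + (-0.8)·(4.2) + (0.2)·(-1.8)) / 4 = -4.2/4 = -1.05
  s[C,C] = ((-0.8)·(-0.8) + (-2.8)·(-2.8) + (1.2)·(1.2) + (4.2)·(4.2) + (-1.8)·(-1.8)) / 4 = 30.8/4 = 7.7
  Sample standard deviations s_i = √(s[i,i]):
  s(A) = √(8) = 2.8284
  s(B) = √(1.7) = 1.3038
  s(C) = √(7.7) = 2.7749

Step 3 — r_{ij} = s_{ij} / (s_i · s_j):
  r[A,A] = 1 (diagonal).
  r[A,B] = 1.75 / (2.8284 · 1.3038) = 1.75 / 3.6878 = 0.4745
  r[A,C] = 3.5 / (2.8284 · 2.7749) = 3.5 / 7.8486 = 0.4459
  r[B,B] = 1 (diagonal).
  r[B,C] = -1.05 / (1.3038 · 2.7749) = -1.05 / 3.618 = -0.2902
  r[C,C] = 1 (diagonal).

R is symmetric with unit diagonal. Assembling:

R = [[1, 0.4745, 0.4459],
 [0.4745, 1, -0.2902],
 [0.4459, -0.2902, 1]]


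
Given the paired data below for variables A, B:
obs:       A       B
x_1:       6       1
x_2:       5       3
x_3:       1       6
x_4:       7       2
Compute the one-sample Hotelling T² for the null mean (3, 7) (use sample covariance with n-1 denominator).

Step 1 — sample mean vector:
  mean(A) = (6 + 5 + 1 + 7) / 4 = 19/4 = 4.75
  mean(B) = (1 + 3 + 6 + 2) / 4 = 12/4 = 3
  x̄ = (4.75, 3),  deviation x̄ - mu_0 = (4.75, 3) - (3, 7) = (1.75, -4).

Step 2 — sample covariance matrix, S[i,j] = (1/(n-1)) · Σ_k (x_{k,i} - mean_i) · (x_{k,j} - mean_j), divisor n-1 = 3:
  S[A,A] = ((1.25)·(1.25) + (0.25)·(0.25) + (-3.75)·(-3.75) + (2.25)·(2.25)) / 3 = 20.75/3 = 6.9167
  S[A,B] = ((1.25)·(-2) + (0.25)·(0) + (-3.75)·(3) + (2.25)·(-1)) / 3 = -16/3 = -5.3333
  S[B,B] = ((-2)·(-2) + (0)·(0) + (3)·(3) + (-1)·(-1)) / 3 = 14/3 = 4.6667
  S = [[6.9167, -5.3333],
 [-5.3333, 4.6667]].

Step 3 — invert S. det(S) = 6.9167·4.6667 - (-5.3333)² = 3.8333.
  S^{-1} = (1/det) · [[d, -b], [-b, a]] = [[1.2174, 1.3913],
 [1.3913, 1.8043]].

Step 4 — quadratic form (x̄ - mu_0)^T · S^{-1} · (x̄ - mu_0):
  S^{-1} · (x̄ - mu_0) = (-3.4348, -4.7826),
  (x̄ - mu_0)^T · [...] = (1.75)·(-3.4348) + (-4)·(-4.7826) = 13.1196.

Step 5 — scale by n: T² = 4 · 13.1196 = 52.4783.

T² ≈ 52.4783


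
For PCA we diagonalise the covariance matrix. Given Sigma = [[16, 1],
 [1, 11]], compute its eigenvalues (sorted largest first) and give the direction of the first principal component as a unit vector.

Step 1 — characteristic polynomial of 2×2 Sigma:
  det(Sigma - λI) = λ² - trace · λ + det = 0.
  trace = 16 + 11 = 27, det = 16·11 - (1)² = 175.
Step 2 — discriminant:
  Δ = trace² - 4·det = 729 - 700 = 29.
Step 3 — eigenvalues:
  λ = (trace ± √Δ)/2 = (27 ± 5.3852)/2,
  λ_1 = 16.1926,  λ_2 = 10.8074.

Step 4 — unit eigenvector for λ_1: solve (Sigma - λ_1 I)v = 0. First row:
  (16 - 16.1926)·v_x + (1)·v_y = 0, i.e. (-0.1926)·v_x + (1)·v_y = 0,
  so v ∝ (b, λ_1 - a) = (1, 0.1926) = u.
  ||u|| = √((1)² + (0.1926)²) = √(1.0371) ≈ 1.0184,
  v_1 = u/||u|| ≈ (0.982, 0.1891) (||v_1|| = 1).

λ_1 = 16.1926,  λ_2 = 10.8074;  v_1 ≈ (0.982, 0.1891)


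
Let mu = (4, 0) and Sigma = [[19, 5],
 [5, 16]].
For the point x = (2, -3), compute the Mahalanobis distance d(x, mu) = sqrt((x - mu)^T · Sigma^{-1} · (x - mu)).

Step 1 — centre the observation: (x - mu) = (-2, -3).

Step 2 — invert Sigma. det(Sigma) = 19·16 - (5)² = 279.
  Sigma^{-1} = (1/det) · [[d, -b], [-b, a]] = [[0.0573, -0.0179],
 [-0.0179, 0.0681]].

Step 3 — form the quadratic (x - mu)^T · Sigma^{-1} · (x - mu):
  Sigma^{-1} · (x - mu) = (-0.0609, -0.1685).
  (x - mu)^T · [Sigma^{-1} · (x - mu)] = (-2)·(-0.0609) + (-3)·(-0.1685) = 0.6272.

Step 4 — take square root: d = √(0.6272) ≈ 0.792.

d(x, mu) = √(0.6272) ≈ 0.792


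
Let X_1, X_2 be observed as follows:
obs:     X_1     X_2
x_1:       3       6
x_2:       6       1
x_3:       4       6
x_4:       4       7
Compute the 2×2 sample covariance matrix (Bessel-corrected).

Step 1 — column means:
  mean(X_1) = (3 + 6 + 4 + 4) / 4 = 17/4 = 4.25
  mean(X_2) = (6 + 1 + 6 + 7) / 4 = 20/4 = 5

Step 2 — sample covariance S[i,j] = (1/(n-1)) · Σ_k (x_{k,i} - mean_i) · (x_{k,j} - mean_j), with n-1 = 3.
  S[X_1,X_1] = ((-1.25)·(-1.25) + (1.75)·(1.75) + (-0.25)·(-0.25) + (-0.25)·(-0.25)) / 3 = 4.75/3 = 1.5833
  S[X_1,X_2] = ((-1.25)·(1) + (1.75)·(-4) + (-0.25)·(1) + (-0.25)·(2)) / 3 = -9/3 = -3
  S[X_2,X_2] = ((1)·(1) + (-4)·(-4) + (1)·(1) + (2)·(2)) / 3 = 22/3 = 7.3333

S is symmetric (S[j,i] = S[i,j]). Assembling:

S = [[1.5833, -3],
 [-3, 7.3333]]


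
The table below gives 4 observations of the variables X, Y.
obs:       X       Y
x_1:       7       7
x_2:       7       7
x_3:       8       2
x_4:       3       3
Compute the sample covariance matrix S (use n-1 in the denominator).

Step 1 — column means:
  mean(X) = (7 + 7 + 8 + 3) / 4 = 25/4 = 6.25
  mean(Y) = (7 + 7 + 2 + 3) / 4 = 19/4 = 4.75

Step 2 — sample covariance S[i,j] = (1/(n-1)) · Σ_k (x_{k,i} - mean_i) · (x_{k,j} - mean_j), with n-1 = 3.
  S[X,X] = ((0.75)·(0.75) + (0.75)·(0.75) + (1.75)·(1.75) + (-3.25)·(-3.25)) / 3 = 14.75/3 = 4.9167
  S[X,Y] = ((0.75)·(2.25) + (0.75)·(2.25) + (1.75)·(-2.75) + (-3.25)·(-1.75)) / 3 = 4.25/3 = 1.4167
  S[Y,Y] = ((2.25)·(2.25) + (2.25)·(2.25) + (-2.75)·(-2.75) + (-1.75)·(-1.75)) / 3 = 20.75/3 = 6.9167

S is symmetric (S[j,i] = S[i,j]). Assembling:

S = [[4.9167, 1.4167],
 [1.4167, 6.9167]]


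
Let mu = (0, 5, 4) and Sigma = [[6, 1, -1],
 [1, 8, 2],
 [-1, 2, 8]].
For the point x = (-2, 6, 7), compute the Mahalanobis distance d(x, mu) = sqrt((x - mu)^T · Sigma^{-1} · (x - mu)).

Step 1 — centre the observation: (x - mu) = (-2, 1, 3).

Step 2 — invert Sigma (cofactor / det for 3×3, or solve directly):
  Sigma^{-1} = [[0.1765, -0.0294, 0.0294],
 [-0.0294, 0.1382, -0.0382],
 [0.0294, -0.0382, 0.1382]].

Step 3 — form the quadratic (x - mu)^T · Sigma^{-1} · (x - mu):
  Sigma^{-1} · (x - mu) = (-0.2941, 0.0824, 0.3176).
  (x - mu)^T · [Sigma^{-1} · (x - mu)] = (-2)·(-0.2941) + (1)·(0.0824) + (3)·(0.3176) = 1.6235.

Step 4 — take square root: d = √(1.6235) ≈ 1.2742.

d(x, mu) = √(1.6235) ≈ 1.2742


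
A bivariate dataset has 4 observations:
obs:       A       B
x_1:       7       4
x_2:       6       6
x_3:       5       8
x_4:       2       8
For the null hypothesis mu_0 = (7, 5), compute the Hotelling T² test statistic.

Step 1 — sample mean vector:
  mean(A) = (7 + 6 + 5 + 2) / 4 = 20/4 = 5
  mean(B) = (4 + 6 + 8 + 8) / 4 = 26/4 = 6.5
  x̄ = (5, 6.5),  deviation x̄ - mu_0 = (5, 6.5) - (7, 5) = (-2, 1.5).

Step 2 — sample covariance matrix, S[i,j] = (1/(n-1)) · Σ_k (x_{k,i} - mean_i) · (x_{k,j} - mean_j), divisor n-1 = 3:
  S[A,A] = ((2)·(2) + (1)·(1) + (0)·(0) + (-3)·(-3)) / 3 = 14/3 = 4.6667
  S[A,B] = ((2)·(-2.5) + (1)·(-0.5) + (0)·(1.5) + (-3)·(1.5)) / 3 = -10/3 = -3.3333
  S[B,B] = ((-2.5)·(-2.5) + (-0.5)·(-0.5) + (1.5)·(1.5) + (1.5)·(1.5)) / 3 = 11/3 = 3.6667
  S = [[4.6667, -3.3333],
 [-3.3333, 3.6667]].

Step 3 — invert S. det(S) = 4.6667·3.6667 - (-3.3333)² = 6.
  S^{-1} = (1/det) · [[d, -b], [-b, a]] = [[0.6111, 0.5556],
 [0.5556, 0.7778]].

Step 4 — quadratic form (x̄ - mu_0)^T · S^{-1} · (x̄ - mu_0):
  S^{-1} · (x̄ - mu_0) = (-0.3889, 0.0556),
  (x̄ - mu_0)^T · [...] = (-2)·(-0.3889) + (1.5)·(0.0556) = 0.8611.

Step 5 — scale by n: T² = 4 · 0.8611 = 3.4444.

T² ≈ 3.4444


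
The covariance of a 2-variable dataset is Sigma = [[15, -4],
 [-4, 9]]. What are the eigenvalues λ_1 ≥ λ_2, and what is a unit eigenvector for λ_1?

Step 1 — characteristic polynomial of 2×2 Sigma:
  det(Sigma - λI) = λ² - trace · λ + det = 0.
  trace = 15 + 9 = 24, det = 15·9 - (-4)² = 119.
Step 2 — discriminant:
  Δ = trace² - 4·det = 576 - 476 = 100.
Step 3 — eigenvalues:
  λ = (trace ± √Δ)/2 = (24 ± 10)/2,
  λ_1 = 17,  λ_2 = 7.

Step 4 — unit eigenvector for λ_1: solve (Sigma - λ_1 I)v = 0. First row:
  (15 - 17)·v_x + (-4)·v_y = 0, i.e. (-2)·v_x + (-4)·v_y = 0,
  so v ∝ (b, λ_1 - a) = (-4, 2); multiply by -1 so the first entry is positive: u = (4, -2).
  ||u|| = √((4)² + (-2)²) = √(20) ≈ 4.4721,
  v_1 = u/||u|| ≈ (0.8944, -0.4472) (||v_1|| = 1).

λ_1 = 17,  λ_2 = 7;  v_1 ≈ (0.8944, -0.4472)


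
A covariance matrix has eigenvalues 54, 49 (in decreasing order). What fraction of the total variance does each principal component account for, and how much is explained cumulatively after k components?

Step 1 — total variance = trace(Sigma) = Σ λ_i = 54 + 49 = 103.

Step 2 — fraction explained by component i = λ_i / Σ λ:
  PC1: 54/103 = 0.5243
  PC2: 49/103 = 0.4757

Step 3 — cumulative fraction after k components = (λ_1 + ... + λ_k) / Σ λ:
  k = 1: 54/103 = 0.5243
  k = 2: (54 + 49)/103 = 103/103 = 1

Summary (fraction, with percent):

explained: PC1 0.5243 (52.43%), PC2 0.4757 (47.57%);  cumulative: 0.5243, 1


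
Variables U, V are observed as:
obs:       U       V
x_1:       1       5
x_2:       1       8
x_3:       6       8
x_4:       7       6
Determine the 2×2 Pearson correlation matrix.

Step 1 — column means:
  mean(U) = (1 + 1 + 6 + 7) / 4 = 15/4 = 3.75
  mean(V) = (5 + 8 + 8 + 6) / 4 = 27/4 = 6.75

Step 2 — sample variances and covariances s[i,j] = (1/(n-1)) · Σ_k (x_{k,i} - mean_i) · (x_{k,j} - mean_j), with n-1 = 3:
  s[U,U] = ((-2.75)·(-2.75) + (-2.75)·(-2.75) + (2.25)·(2.25) + (3.25)·(3.25)) / 3 = 30.75/3 = 10.25
  s[U,V] = ((-2.75)·(-1.75) + (-2.75)·(1.25) + (2.25)·(1.25) + (3.25)·(-0.75)) / 3 = 1.75/3 = 0.5833
  s[V,V] = ((-1.75)·(-1.75) + (1.25)·(1.25) + (1.25)·(1.25) + (-0.75)·(-0.75)) / 3 = 6.75/3 = 2.25
  Sample standard deviations s_i = √(s[i,i]):
  s(U) = √(10.25) = 3.2016
  s(V) = √(2.25) = 1.5

Step 3 — r_{ij} = s_{ij} / (s_i · s_j):
  r[U,U] = 1 (diagonal).
  r[U,V] = 0.5833 / (3.2016 · 1.5) = 0.5833 / 4.8023 = 0.1215
  r[V,V] = 1 (diagonal).

R is symmetric with unit diagonal. Assembling:

R = [[1, 0.1215],
 [0.1215, 1]]


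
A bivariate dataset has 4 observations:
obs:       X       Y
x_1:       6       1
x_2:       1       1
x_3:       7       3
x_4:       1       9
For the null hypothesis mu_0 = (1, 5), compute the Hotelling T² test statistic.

Step 1 — sample mean vector:
  mean(X) = (6 + 1 + 7 + 1) / 4 = 15/4 = 3.75
  mean(Y) = (1 + 1 + 3 + 9) / 4 = 14/4 = 3.5
  x̄ = (3.75, 3.5),  deviation x̄ - mu_0 = (3.75, 3.5) - (1, 5) = (2.75, -1.5).

Step 2 — sample covariance matrix, S[i,j] = (1/(n-1)) · Σ_k (x_{k,i} - mean_i) · (x_{k,j} - mean_j), divisor n-1 = 3:
  S[X,X] = ((2.25)·(2.25) + (-2.75)·(-2.75) + (3.25)·(3.25) + (-2.75)·(-2.75)) / 3 = 30.75/3 = 10.25
  S[X,Y] = ((2.25)·(-2.5) + (-2.75)·(-2.5) + (3.25)·(-0.5) + (-2.75)·(5.5)) / 3 = -15.5/3 = -5.1667
  S[Y,Y] = ((-2.5)·(-2.5) + (-2.5)·(-2.5) + (-0.5)·(-0.5) + (5.5)·(5.5)) / 3 = 43/3 = 14.3333
  S = [[10.25, -5.1667],
 [-5.1667, 14.3333]].

Step 3 — invert S. det(S) = 10.25·14.3333 - (-5.1667)² = 120.2222.
  S^{-1} = (1/det) · [[d, -b], [-b, a]] = [[0.1192, 0.043],
 [0.043, 0.0853]].

Step 4 — quadratic form (x̄ - mu_0)^T · S^{-1} · (x̄ - mu_0):
  S^{-1} · (x̄ - mu_0) = (0.2634, -0.0097),
  (x̄ - mu_0)^T · [...] = (2.75)·(0.2634) + (-1.5)·(-0.0097) = 0.7389.

Step 5 — scale by n: T² = 4 · 0.7389 = 2.9556.

T² ≈ 2.9556


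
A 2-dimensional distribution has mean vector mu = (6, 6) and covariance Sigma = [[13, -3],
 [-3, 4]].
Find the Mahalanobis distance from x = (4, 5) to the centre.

Step 1 — centre the observation: (x - mu) = (-2, -1).

Step 2 — invert Sigma. det(Sigma) = 13·4 - (-3)² = 43.
  Sigma^{-1} = (1/det) · [[d, -b], [-b, a]] = [[0.093, 0.0698],
 [0.0698, 0.3023]].

Step 3 — form the quadratic (x - mu)^T · Sigma^{-1} · (x - mu):
  Sigma^{-1} · (x - mu) = (-0.2558, -0.4419).
  (x - mu)^T · [Sigma^{-1} · (x - mu)] = (-2)·(-0.2558) + (-1)·(-0.4419) = 0.9535.

Step 4 — take square root: d = √(0.9535) ≈ 0.9765.

d(x, mu) = √(0.9535) ≈ 0.9765


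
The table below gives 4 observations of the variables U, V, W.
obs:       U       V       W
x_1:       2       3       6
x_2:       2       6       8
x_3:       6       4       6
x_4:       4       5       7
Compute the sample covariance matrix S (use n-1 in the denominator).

Step 1 — column means:
  mean(U) = (2 + 2 + 6 + 4) / 4 = 14/4 = 3.5
  mean(V) = (3 + 6 + 4 + 5) / 4 = 18/4 = 4.5
  mean(W) = (6 + 8 + 6 + 7) / 4 = 27/4 = 6.75

Step 2 — sample covariance S[i,j] = (1/(n-1)) · Σ_k (x_{k,i} - mean_i) · (x_{k,j} - mean_j), with n-1 = 3.
  S[U,U] = ((-1.5)·(-1.5) + (-1.5)·(-1.5) + (2.5)·(2.5) + (0.5)·(0.5)) / 3 = 11/3 = 3.6667
  S[U,V] = ((-1.5)·(-1.5) + (-1.5)·(1.5) + (2.5)·(-0.5) + (0.5)·(0.5)) / 3 = -1/3 = -0.3333
  S[U,W] = ((-1.5)·(-0.75) + (-1.5)·(1.25) + (2.5)·(-0.75) + (0.5)·(0.25)) / 3 = -2.5/3 = -0.8333
  S[V,V] = ((-1.5)·(-1.5) + (1.5)·(1.5) + (-0.5)·(-0.5) + (0.5)·(0.5)) / 3 = 5/3 = 1.6667
  S[V,W] = ((-1.5)·(-0.75) + (1.5)·(1.25) + (-0.5)·(-0.75) + (0.5)·(0.25)) / 3 = 3.5/3 = 1.1667
  S[W,W] = ((-0.75)·(-0.75) + (1.25)·(1.25) + (-0.75)·(-0.75) + (0.25)·(0.25)) / 3 = 2.75/3 = 0.9167

S is symmetric (S[j,i] = S[i,j]). Assembling:

S = [[3.6667, -0.3333, -0.8333],
 [-0.3333, 1.6667, 1.1667],
 [-0.8333, 1.1667, 0.9167]]


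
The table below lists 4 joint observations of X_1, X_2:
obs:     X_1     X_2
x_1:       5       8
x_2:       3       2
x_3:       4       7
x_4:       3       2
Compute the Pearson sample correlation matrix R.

Step 1 — column means:
  mean(X_1) = (5 + 3 + 4 + 3) / 4 = 15/4 = 3.75
  mean(X_2) = (8 + 2 + 7 + 2) / 4 = 19/4 = 4.75

Step 2 — sample variances and covariances s[i,j] = (1/(n-1)) · Σ_k (x_{k,i} - mean_i) · (x_{k,j} - mean_j), with n-1 = 3:
  s[X_1,X_1] = ((1.25)·(1.25) + (-0.75)·(-0.75) + (0.25)·(0.25) + (-0.75)·(-0.75)) / 3 = 2.75/3 = 0.9167
  s[X_1,X_2] = ((1.25)·(3.25) + (-0.75)·(-2.75) + (0.25)·(2.25) + (-0.75)·(-2.75)) / 3 = 8.75/3 = 2.9167
  s[X_2,X_2] = ((3.25)·(3.25) + (-2.75)·(-2.75) + (2.25)·(2.25) + (-2.75)·(-2.75)) / 3 = 30.75/3 = 10.25
  Sample standard deviations s_i = √(s[i,i]):
  s(X_1) = √(0.9167) = 0.9574
  s(X_2) = √(10.25) = 3.2016

Step 3 — r_{ij} = s_{ij} / (s_i · s_j):
  r[X_1,X_1] = 1 (diagonal).
  r[X_1,X_2] = 2.9167 / (0.9574 · 3.2016) = 2.9167 / 3.0653 = 0.9515
  r[X_2,X_2] = 1 (diagonal).

R is symmetric with unit diagonal. Assembling:

R = [[1, 0.9515],
 [0.9515, 1]]


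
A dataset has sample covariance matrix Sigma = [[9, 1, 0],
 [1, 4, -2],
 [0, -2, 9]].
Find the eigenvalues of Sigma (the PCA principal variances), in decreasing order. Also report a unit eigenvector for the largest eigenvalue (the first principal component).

Step 1 — characteristic polynomial p(λ) = det(λI - Sigma) = λ³ - tr·λ² + c_1·λ - det, where tr = trace, c_1 = sum of the principal 2×2 minors, det = det(Sigma):
  tr = 9 + 4 + 9 = 22,
  c_1 = (9·4 - (1)²) + (9·9 - (0)²) + (4·9 - (-2)²) = 35 + 81 + 32 = 148,
  det = 9·(4·9 - (-2)²) - (1)·((1)·9 - (-2)·(0)) + (0)·((1)·(-2) - 4·(0)) = 9·(32) - (1)·(9) + (0)·(-2) = 279.
  So p(λ) = λ³ - 22λ² + 148λ - 279.
Step 2 — look for an integer root (rational root theorem: any rational root is an integer divisor of 279). Testing λ = 9:
  p(9) = 729 - 1782 + 1332 - 279 = 0  ✓
  Dividing out (λ - 9): p(λ) = (λ - 9)(λ² - 13λ + 31).
Step 3 — remaining eigenvalues from the quadratic λ² - 13λ + 31 = 0:
  Δ = 13² - 4·31 = 169 - 124 = 45,  λ = (13 ± √45)/2 = (13 ± 6.7082)/2 ≈ 9.8541 or 3.1459.
  Sorted: λ_1 = 9.8541,  λ_2 = 9,  λ_3 = 3.1459  (check: sum = 22 = tr ✓).

Step 4 — unit eigenvector for λ_1 ≈ 9.8541: v spans the null space of (Sigma - λ_1 I), whose rows are
  r_1 = (-0.8541, 1, 0),  r_2 = (1, -5.8541, -2),  r_3 = (0, -2, -0.8541).
  v is orthogonal to every row, so take v ∝ r_1 × r_2 = ((1)·(-2) - (0)·(-5.8541), (0)·(1) - (-0.8541)·(-2), (-0.8541)·(-5.8541) - (1)·(1)) ≈ (-2, -1.7082, 4).
  Rescale (multiply by -1 so the first nonzero entry is positive): u = (2, 1.7082, -4).
  ||u|| = √((2)² + (1.7082)² + (-4)²) = √(22.918) ≈ 4.7873,  v_1 = u/||u|| ≈ (0.4178, 0.3568, -0.8355) (||v_1|| = 1).

λ_1 = 9.8541,  λ_2 = 9,  λ_3 = 3.1459;  v_1 ≈ (0.4178, 0.3568, -0.8355)


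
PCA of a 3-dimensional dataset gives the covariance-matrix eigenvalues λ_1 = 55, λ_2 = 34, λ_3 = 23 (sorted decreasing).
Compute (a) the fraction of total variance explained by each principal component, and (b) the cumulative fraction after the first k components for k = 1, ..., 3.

Step 1 — total variance = trace(Sigma) = Σ λ_i = 55 + 34 + 23 = 112.

Step 2 — fraction explained by component i = λ_i / Σ λ:
  PC1: 55/112 = 0.4911
  PC2: 34/112 = 0.3036
  PC3: 23/112 = 0.2054

Step 3 — cumulative fraction after k components = (λ_1 + ... + λ_k) / Σ λ:
  k = 1: 55/112 = 0.4911
  k = 2: (55 + 34)/112 = 89/112 = 0.7946
  k = 3: (55 + 34 + 23)/112 = 112/112 = 1

Summary (fraction, with percent):

explained: PC1 0.4911 (49.11%), PC2 0.3036 (30.36%), PC3 0.2054 (20.54%);  cumulative: 0.4911, 0.7946, 1


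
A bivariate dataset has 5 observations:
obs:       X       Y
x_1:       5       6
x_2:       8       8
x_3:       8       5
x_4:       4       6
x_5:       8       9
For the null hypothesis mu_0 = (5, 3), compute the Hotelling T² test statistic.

Step 1 — sample mean vector:
  mean(X) = (5 + 8 + 8 + 4 + 8) / 5 = 33/5 = 6.6
  mean(Y) = (6 + 8 + 5 + 6 + 9) / 5 = 34/5 = 6.8
  x̄ = (6.6, 6.8),  deviation x̄ - mu_0 = (6.6, 6.8) - (5, 3) = (1.6, 3.8).

Step 2 — sample covariance matrix, S[i,j] = (1/(n-1)) · Σ_k (x_{k,i} - mean_i) · (x_{k,j} - mean_j), divisor n-1 = 4:
  S[X,X] = ((-1.6)·(-1.6) + (1.4)·(1.4) + (1.4)·(1.4) + (-2.6)·(-2.6) + (1.4)·(1.4)) / 4 = 15.2/4 = 3.8
  S[X,Y] = ((-1.6)·(-0.8) + (1.4)·(1.2) + (1.4)·(-1.8) + (-2.6)·(-0.8) + (1.4)·(2.2)) / 4 = 5.6/4 = 1.4
  S[Y,Y] = ((-0.8)·(-0.8) + (1.2)·(1.2) + (-1.8)·(-1.8) + (-0.8)·(-0.8) + (2.2)·(2.2)) / 4 = 10.8/4 = 2.7
  S = [[3.8, 1.4],
 [1.4, 2.7]].

Step 3 — invert S. det(S) = 3.8·2.7 - (1.4)² = 8.3.
  S^{-1} = (1/det) · [[d, -b], [-b, a]] = [[0.3253, -0.1687],
 [-0.1687, 0.4578]].

Step 4 — quadratic form (x̄ - mu_0)^T · S^{-1} · (x̄ - mu_0):
  S^{-1} · (x̄ - mu_0) = (-0.1205, 1.4699),
  (x̄ - mu_0)^T · [...] = (1.6)·(-0.1205) + (3.8)·(1.4699) = 5.3928.

Step 5 — scale by n: T² = 5 · 5.3928 = 26.9639.

T² ≈ 26.9639
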